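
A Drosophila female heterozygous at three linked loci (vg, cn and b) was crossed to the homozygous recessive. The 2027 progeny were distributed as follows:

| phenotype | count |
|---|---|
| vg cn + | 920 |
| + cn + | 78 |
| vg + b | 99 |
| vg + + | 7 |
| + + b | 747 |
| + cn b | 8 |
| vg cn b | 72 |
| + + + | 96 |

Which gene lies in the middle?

cn

The two most frequent reciprocal classes, + + b and vg cn +, are the parental types, so the F1 was + + b / vg cn +.
The two rarest classes, + cn b and vg + +, are the double crossovers. Comparing them with the parentals, only the cn allele has switched, so cn is the middle locus and the order is b – cn – vg.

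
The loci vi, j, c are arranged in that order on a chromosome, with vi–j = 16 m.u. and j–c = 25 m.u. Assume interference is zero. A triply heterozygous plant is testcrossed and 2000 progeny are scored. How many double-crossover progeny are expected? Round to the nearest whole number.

80

Map distances give recombination frequencies of 0.160 and 0.250 for the two intervals.
With no interference, expected double-crossover frequency = 0.160 × 0.250 = 0.04000.
Expected number = 0.04000 × 2000 = 80.00 ≈ 80.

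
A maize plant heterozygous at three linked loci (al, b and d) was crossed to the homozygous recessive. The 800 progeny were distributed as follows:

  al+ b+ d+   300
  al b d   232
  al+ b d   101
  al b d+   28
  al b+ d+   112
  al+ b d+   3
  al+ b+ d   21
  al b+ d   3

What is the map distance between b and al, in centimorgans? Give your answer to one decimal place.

The two most frequent reciprocal classes, al+ b+ d+ and al b d, are the parental types, so the F1 was al+ b+ d+ / al b d.
The two rarest classes, al+ b d+ and al b+ d, are the double crossovers. Comparing them with the parentals, only the b allele has switched, so b is the middle locus and the order is al – b – d.
Crossovers in the al–b interval produce the single-crossover classes al b+ d+ and al+ b d (112 + 101 = 213) plus the double crossovers (6).
RF(al–b) = (213 + 6) / 800 = 219/800 = 0.2737 → 27.4 centimorgans.

27.4 centimorgans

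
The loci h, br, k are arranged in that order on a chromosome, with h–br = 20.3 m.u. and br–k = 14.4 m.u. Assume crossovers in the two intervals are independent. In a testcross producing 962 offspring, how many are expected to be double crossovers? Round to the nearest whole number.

Map distances give recombination frequencies of 0.203 and 0.144 for the two intervals.
With no interference, expected double-crossover frequency = 0.203 × 0.144 = 0.02923.
Expected number = 0.02923 × 962 = 28.12 ≈ 28.

28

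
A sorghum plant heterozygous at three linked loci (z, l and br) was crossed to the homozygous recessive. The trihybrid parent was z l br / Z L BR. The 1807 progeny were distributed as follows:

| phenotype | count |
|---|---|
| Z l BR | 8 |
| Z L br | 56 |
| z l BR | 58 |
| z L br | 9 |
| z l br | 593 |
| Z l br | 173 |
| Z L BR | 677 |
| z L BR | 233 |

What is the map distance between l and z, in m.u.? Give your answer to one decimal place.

23.4 m.u.

The two rarest classes, z L br and Z l BR, are the double crossovers. Comparing them with the parentals, only the l allele has switched, so l is the middle locus and the order is br – l – z.
Crossovers in the l–z interval produce the single-crossover classes Z l br and z L BR (173 + 233 = 406) plus the double crossovers (17).
RF(l–z) = (406 + 17) / 1807 = 423/1807 = 0.2341 → 23.4 m.u.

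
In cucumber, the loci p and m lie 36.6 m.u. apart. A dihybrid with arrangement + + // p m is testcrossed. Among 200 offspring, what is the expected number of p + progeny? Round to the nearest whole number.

A map distance of 36.6 m.u. corresponds to a recombination frequency of 0.366.
The F1 is + + / p m, so p + is a recombinant gamete class with expected frequency r/2 = 0.366/2 = 0.1830.
Expected number = 0.1830 × 200 = 36.60 ≈ 37.

37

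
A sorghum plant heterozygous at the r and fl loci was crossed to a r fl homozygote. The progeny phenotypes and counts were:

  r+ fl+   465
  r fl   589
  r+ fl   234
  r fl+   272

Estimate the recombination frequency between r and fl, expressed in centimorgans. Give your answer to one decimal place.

32.4 centimorgans

The two most frequent classes, r+ fl+ (465) and r fl (589), are the parental types, so the F1 was r+ fl+ / r fl.
The recombinant classes are r+ fl and r fl+: 234 + 272 = 506.
Recombination frequency = 506/1560 = 0.3244 ≈ 32.4%, i.e. 32.4 centimorgans.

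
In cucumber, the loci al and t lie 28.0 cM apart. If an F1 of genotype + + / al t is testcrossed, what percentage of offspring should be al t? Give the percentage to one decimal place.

A map distance of 28.0 cM corresponds to a recombination frequency of 0.280.
The F1 is + + / al t, so al t is a parental gamete class with expected frequency (1 − r)/2 = 0.720/2 = 0.3600.
That is 0.3600 = 36.0% of the progeny.

36.0%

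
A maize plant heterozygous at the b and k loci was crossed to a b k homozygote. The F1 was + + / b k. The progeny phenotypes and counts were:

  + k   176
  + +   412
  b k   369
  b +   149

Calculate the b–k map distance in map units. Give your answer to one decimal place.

29.4 map units

The recombinant classes are + k and b +: 176 + 149 = 325.
Recombination frequency = 325/1106 = 0.2939 ≈ 29.4%, i.e. 29.4 map units.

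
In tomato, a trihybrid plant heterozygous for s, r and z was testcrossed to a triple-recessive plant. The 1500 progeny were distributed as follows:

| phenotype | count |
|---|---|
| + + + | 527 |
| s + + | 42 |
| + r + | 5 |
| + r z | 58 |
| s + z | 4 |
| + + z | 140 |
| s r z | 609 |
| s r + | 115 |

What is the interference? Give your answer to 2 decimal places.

The two most frequent reciprocal classes, + + + and s r z, are the parental types, so the F1 was + + + / s r z.
The two rarest classes, + r + and s + z, are the double crossovers. Comparing them with the parentals, only the r allele has switched, so r is the middle locus and the order is s – r – z.
s–r: (100 + 9)/1500 = 0.0727; r–z: (255 + 9)/1500 = 0.1760.
Expected DCO frequency = 0.0727 × 0.1760 ≈ 0.01280; observed = 9/1500 ≈ 0.00600.
Coefficient of coincidence = 0.00600/0.01280 ≈ 0.47; interference = 1 − 0.47 = 0.53.

0.53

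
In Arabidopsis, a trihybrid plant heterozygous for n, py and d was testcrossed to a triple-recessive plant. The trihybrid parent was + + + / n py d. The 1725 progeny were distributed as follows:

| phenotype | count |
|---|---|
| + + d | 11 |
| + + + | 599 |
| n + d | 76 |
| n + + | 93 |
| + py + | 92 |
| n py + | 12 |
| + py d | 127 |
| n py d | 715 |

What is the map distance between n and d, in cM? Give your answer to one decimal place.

The two rarest classes, + + d and n py +, are the double crossovers. Comparing them with the parentals, only the d allele has switched, so d is the middle locus and the order is py – d – n.
Crossovers in the d–n interval produce the single-crossover classes n + + and + py d (93 + 127 = 220) plus the double crossovers (23).
RF(d–n) = (220 + 23) / 1725 = 243/1725 = 0.1409 → 14.1 cM.

14.1 cM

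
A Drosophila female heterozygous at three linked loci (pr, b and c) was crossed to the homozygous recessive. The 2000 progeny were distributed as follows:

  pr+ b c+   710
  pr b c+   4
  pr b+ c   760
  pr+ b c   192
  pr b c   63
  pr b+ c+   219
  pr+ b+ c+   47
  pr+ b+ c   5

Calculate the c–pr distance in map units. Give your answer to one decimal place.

The two most frequent reciprocal classes, pr b+ c and pr+ b c+, are the parental types, so the F1 was pr b+ c / pr+ b c+.
The two rarest classes, pr+ b+ c and pr b c+, are the double crossovers. Comparing them with the parentals, only the pr allele has switched, so pr is the middle locus and the order is b – pr – c.
Crossovers in the pr–c interval produce the single-crossover classes pr b+ c+ and pr+ b c (219 + 192 = 411) plus the double crossovers (9).
RF(pr–c) = (411 + 9) / 2000 = 420/2000 = 0.2100 → 21.0 map units.

21.0 map units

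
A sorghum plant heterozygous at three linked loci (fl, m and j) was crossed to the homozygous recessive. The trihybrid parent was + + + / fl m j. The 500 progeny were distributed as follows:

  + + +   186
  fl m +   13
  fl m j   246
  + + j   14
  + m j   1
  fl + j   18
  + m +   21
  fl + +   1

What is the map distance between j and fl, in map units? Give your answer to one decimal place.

5.8 map units

The two rarest classes, fl + + and + m j, are the double crossovers. Comparing them with the parentals, only the fl allele has switched, so fl is the middle locus and the order is j – fl – m.
Crossovers in the j–fl interval produce the single-crossover classes + + j and fl m + (14 + 13 = 27) plus the double crossovers (2).
RF(j–fl) = (27 + 2) / 500 = 29/500 = 0.0580 → 5.8 map units.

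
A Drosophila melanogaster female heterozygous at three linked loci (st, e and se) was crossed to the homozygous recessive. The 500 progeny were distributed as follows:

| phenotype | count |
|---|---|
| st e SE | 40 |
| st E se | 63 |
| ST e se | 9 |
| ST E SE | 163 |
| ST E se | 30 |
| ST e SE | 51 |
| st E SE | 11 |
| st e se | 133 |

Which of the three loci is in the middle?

st

The two most frequent reciprocal classes, st e se and ST E SE, are the parental types, so the F1 was st e se / ST E SE.
The two rarest classes, ST e se and st E SE, are the double crossovers. Comparing them with the parentals, only the st allele has switched, so st is the middle locus and the order is e – st – se.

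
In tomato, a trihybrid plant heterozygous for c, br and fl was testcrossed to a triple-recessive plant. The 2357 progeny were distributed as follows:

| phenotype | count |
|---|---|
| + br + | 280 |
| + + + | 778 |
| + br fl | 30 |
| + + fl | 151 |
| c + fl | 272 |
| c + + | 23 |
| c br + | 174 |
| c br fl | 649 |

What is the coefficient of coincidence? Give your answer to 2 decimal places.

The two most frequent reciprocal classes, + + + and c br fl, are the parental types, so the F1 was + + + / c br fl.
The two rarest classes, c + + and + br fl, are the double crossovers. Comparing them with the parentals, only the c allele has switched, so c is the middle locus and the order is fl – c – br.
fl–c: (325 + 53)/2357 = 0.1604; c–br: (552 + 53)/2357 = 0.2567.
Expected DCO frequency = 0.1604 × 0.2567 ≈ 0.04117; observed = 53/2357 ≈ 0.02249.
Coefficient of coincidence = 0.02249/0.04117 ≈ 0.55.

0.55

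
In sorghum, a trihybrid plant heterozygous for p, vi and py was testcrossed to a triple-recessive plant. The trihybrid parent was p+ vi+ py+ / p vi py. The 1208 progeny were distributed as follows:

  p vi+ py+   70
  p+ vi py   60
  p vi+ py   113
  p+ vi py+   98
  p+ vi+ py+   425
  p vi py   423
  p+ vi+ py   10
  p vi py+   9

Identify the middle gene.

The two rarest classes, p+ vi+ py and p vi py+, are the double crossovers. Comparing them with the parentals, only the py allele has switched, so py is the middle locus and the order is vi – py – p.

py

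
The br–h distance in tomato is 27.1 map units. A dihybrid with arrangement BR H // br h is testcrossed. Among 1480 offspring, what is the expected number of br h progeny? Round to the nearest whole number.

539

A map distance of 27.1 map units corresponds to a recombination frequency of 0.271.
The F1 is BR H / br h, so br h is a parental gamete class with expected frequency (1 − r)/2 = 0.729/2 = 0.3645.
Expected number = 0.3645 × 1480 = 539.46 ≈ 539.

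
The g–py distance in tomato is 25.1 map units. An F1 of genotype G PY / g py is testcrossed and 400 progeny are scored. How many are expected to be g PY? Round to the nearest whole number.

50

A map distance of 25.1 map units corresponds to a recombination frequency of 0.251.
The F1 is G PY / g py, so g PY is a recombinant gamete class with expected frequency r/2 = 0.251/2 = 0.1255.
Expected number = 0.1255 × 400 = 50.20 ≈ 50.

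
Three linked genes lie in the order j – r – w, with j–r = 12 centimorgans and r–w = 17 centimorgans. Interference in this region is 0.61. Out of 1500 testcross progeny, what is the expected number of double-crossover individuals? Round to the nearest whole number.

12

Map distances give recombination frequencies of 0.120 and 0.170 for the two intervals.
With interference 0.61 (so coincidence = 0.39), expected double-crossover frequency = 0.120 × 0.170 × 0.39 = 0.00796.
Expected number = 0.00796 × 1500 = 11.93 ≈ 12.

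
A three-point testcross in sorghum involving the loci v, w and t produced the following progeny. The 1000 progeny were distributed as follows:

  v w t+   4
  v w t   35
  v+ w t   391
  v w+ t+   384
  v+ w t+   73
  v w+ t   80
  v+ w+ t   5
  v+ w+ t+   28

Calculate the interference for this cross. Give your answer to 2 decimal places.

The two most frequent reciprocal classes, v+ w t and v w+ t+, are the parental types, so the F1 was v+ w t / v w+ t+.
The two rarest classes, v+ w+ t and v w t+, are the double crossovers. Comparing them with the parentals, only the w allele has switched, so w is the middle locus and the order is v – w – t.
v–w: (63 + 9)/1000 = 0.0720; w–t: (153 + 9)/1000 = 0.1620.
Expected DCO frequency = 0.0720 × 0.1620 ≈ 0.01166; observed = 9/1000 ≈ 0.00900.
Coefficient of coincidence = 0.00900/0.01166 ≈ 0.77; interference = 1 − 0.77 = 0.23.

0.23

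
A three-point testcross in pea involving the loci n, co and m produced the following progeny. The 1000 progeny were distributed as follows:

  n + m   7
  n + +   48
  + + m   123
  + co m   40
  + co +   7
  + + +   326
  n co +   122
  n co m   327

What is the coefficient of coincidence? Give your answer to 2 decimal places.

The two most frequent reciprocal classes, n co m and + + +, are the parental types, so the F1 was n co m / + + +.
The two rarest classes, n + m and + co +, are the double crossovers. Comparing them with the parentals, only the co allele has switched, so co is the middle locus and the order is n – co – m.
n–co: (88 + 14)/1000 = 0.1020; co–m: (245 + 14)/1000 = 0.2590.
Expected DCO frequency = 0.1020 × 0.2590 ≈ 0.02642; observed = 14/1000 ≈ 0.01400.
Coefficient of coincidence = 0.01400/0.02642 ≈ 0.53.

0.53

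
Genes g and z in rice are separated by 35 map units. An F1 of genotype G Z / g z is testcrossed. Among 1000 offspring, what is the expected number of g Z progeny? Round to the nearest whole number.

175

A map distance of 35 map units corresponds to a recombination frequency of 0.350.
The F1 is G Z / g z, so g Z is a recombinant gamete class with expected frequency r/2 = 0.350/2 = 0.1750.
Expected number = 0.1750 × 1000 = 175.00 ≈ 175.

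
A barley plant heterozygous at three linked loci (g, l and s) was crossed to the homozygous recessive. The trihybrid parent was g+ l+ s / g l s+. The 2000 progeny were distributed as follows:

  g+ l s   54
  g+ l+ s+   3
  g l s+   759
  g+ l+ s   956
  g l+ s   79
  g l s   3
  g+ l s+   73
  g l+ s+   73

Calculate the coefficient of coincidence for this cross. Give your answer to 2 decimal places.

The two rarest classes, g+ l+ s+ and g l s, are the double crossovers. Comparing them with the parentals, only the s allele has switched, so s is the middle locus and the order is l – s – g.
l–s: (127 + 6)/2000 = 0.0665; s–g: (152 + 6)/2000 = 0.0790.
Expected DCO frequency = 0.0665 × 0.0790 ≈ 0.00525; observed = 6/2000 ≈ 0.00300.
Coefficient of coincidence = 0.00300/0.00525 ≈ 0.57.

0.57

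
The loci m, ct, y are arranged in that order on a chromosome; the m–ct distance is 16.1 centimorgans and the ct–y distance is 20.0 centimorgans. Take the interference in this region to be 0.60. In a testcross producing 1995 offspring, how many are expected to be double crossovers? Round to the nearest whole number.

26

Map distances give recombination frequencies of 0.161 and 0.200 for the two intervals.
With interference 0.60 (so coincidence = 0.40), expected double-crossover frequency = 0.161 × 0.200 × 0.40 = 0.01288.
Expected number = 0.01288 × 1995 = 25.70 ≈ 26.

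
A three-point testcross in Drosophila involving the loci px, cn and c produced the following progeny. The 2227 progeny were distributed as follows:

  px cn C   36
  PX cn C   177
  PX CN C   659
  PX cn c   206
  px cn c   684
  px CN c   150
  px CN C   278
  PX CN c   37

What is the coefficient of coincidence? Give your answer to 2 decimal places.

The two most frequent reciprocal classes, PX CN C and px cn c, are the parental types, so the F1 was PX CN C / px cn c.
The two rarest classes, PX CN c and px cn C, are the double crossovers. Comparing them with the parentals, only the c allele has switched, so c is the middle locus and the order is px – c – cn.
px–c: (484 + 73)/2227 = 0.2501; c–cn: (327 + 73)/2227 = 0.1796.
Expected DCO frequency = 0.2501 × 0.1796 ≈ 0.04492; observed = 73/2227 ≈ 0.03278.
Coefficient of coincidence = 0.03278/0.04492 ≈ 0.73.

0.73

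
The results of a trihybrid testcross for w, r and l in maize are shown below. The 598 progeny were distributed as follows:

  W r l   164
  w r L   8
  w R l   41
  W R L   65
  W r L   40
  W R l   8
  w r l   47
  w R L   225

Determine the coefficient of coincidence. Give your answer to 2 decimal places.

The two most frequent reciprocal classes, W r l and w R L, are the parental types, so the F1 was W r l / w R L.
The two rarest classes, W R l and w r L, are the double crossovers. Comparing them with the parentals, only the r allele has switched, so r is the middle locus and the order is w – r – l.
w–r: (112 + 16)/598 = 0.2140; r–l: (81 + 16)/598 = 0.1622.
Expected DCO frequency = 0.2140 × 0.1622 ≈ 0.03471; observed = 16/598 ≈ 0.02676.
Coefficient of coincidence = 0.02676/0.03471 ≈ 0.77.

0.77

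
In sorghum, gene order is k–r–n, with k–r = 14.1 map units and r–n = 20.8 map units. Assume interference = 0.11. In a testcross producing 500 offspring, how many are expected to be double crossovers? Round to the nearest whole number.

Map distances give recombination frequencies of 0.141 and 0.208 for the two intervals.
With interference 0.11 (so coincidence = 0.89), expected double-crossover frequency = 0.141 × 0.208 × 0.89 = 0.02610.
Expected number = 0.02610 × 500 = 13.05 ≈ 13.

13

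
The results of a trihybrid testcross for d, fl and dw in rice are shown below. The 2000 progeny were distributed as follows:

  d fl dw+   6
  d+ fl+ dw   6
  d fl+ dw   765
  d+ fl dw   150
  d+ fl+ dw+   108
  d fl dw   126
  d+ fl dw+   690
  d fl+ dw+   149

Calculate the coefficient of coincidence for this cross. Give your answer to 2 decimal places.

0.31

The two most frequent reciprocal classes, d+ fl dw+ and d fl+ dw, are the parental types, so the F1 was d+ fl dw+ / d fl+ dw.
The two rarest classes, d fl dw+ and d+ fl+ dw, are the double crossovers. Comparing them with the parentals, only the d allele has switched, so d is the middle locus and the order is dw – d – fl.
dw–d: (299 + 12)/2000 = 0.1555; d–fl: (234 + 12)/2000 = 0.1230.
Expected DCO frequency = 0.1555 × 0.1230 ≈ 0.01913; observed = 12/2000 ≈ 0.00600.
Coefficient of coincidence = 0.00600/0.01913 ≈ 0.31.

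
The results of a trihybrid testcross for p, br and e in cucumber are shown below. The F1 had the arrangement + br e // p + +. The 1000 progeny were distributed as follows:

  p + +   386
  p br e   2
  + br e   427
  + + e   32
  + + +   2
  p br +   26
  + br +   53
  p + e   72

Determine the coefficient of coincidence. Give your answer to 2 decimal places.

The two rarest classes, p br e and + + +, are the double crossovers. Comparing them with the parentals, only the p allele has switched, so p is the middle locus and the order is br – p – e.
br–p: (58 + 4)/1000 = 0.0620; p–e: (125 + 4)/1000 = 0.1290.
Expected DCO frequency = 0.0620 × 0.1290 ≈ 0.00800; observed = 4/1000 ≈ 0.00400.
Coefficient of coincidence = 0.00400/0.00800 ≈ 0.50.

0.50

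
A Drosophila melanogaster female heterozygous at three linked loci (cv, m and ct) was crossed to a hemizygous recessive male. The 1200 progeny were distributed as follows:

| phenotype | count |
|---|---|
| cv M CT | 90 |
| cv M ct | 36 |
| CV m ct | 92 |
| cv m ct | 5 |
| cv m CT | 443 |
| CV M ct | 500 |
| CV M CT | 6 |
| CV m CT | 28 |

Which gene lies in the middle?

The two most frequent reciprocal classes, cv m CT and CV M ct, are the parental types, so the F1 was cv m CT / CV M ct.
The two rarest classes, cv m ct and CV M CT, are the double crossovers. Comparing them with the parentals, only the ct allele has switched, so ct is the middle locus and the order is m – ct – cv.

ct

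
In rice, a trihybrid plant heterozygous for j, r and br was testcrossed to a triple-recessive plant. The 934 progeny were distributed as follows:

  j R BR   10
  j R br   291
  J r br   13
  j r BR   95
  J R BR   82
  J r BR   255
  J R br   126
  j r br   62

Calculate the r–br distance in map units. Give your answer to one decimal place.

17.9 map units

The two most frequent reciprocal classes, J r BR and j R br, are the parental types, so the F1 was J r BR / j R br.
The two rarest classes, J r br and j R BR, are the double crossovers. Comparing them with the parentals, only the br allele has switched, so br is the middle locus and the order is r – br – j.
Crossovers in the r–br interval produce the single-crossover classes J R BR and j r br (82 + 62 = 144) plus the double crossovers (23).
RF(r–br) = (144 + 23) / 934 = 167/934 = 0.1788 → 17.9 map units.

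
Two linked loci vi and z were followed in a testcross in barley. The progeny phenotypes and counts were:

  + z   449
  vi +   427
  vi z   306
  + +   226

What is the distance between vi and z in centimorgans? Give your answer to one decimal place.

The two most frequent classes, + z (449) and vi + (427), are the parental types, so the F1 was + z / vi +.
The recombinant classes are + + and vi z: 226 + 306 = 532.
Recombination frequency = 532/1408 = 0.3778 ≈ 37.8%, i.e. 37.8 centimorgans.

37.8 centimorgans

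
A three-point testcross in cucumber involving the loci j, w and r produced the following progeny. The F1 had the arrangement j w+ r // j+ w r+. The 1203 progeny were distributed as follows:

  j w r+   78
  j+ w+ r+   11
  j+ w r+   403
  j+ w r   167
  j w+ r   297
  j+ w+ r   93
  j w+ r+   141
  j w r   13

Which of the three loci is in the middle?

The two rarest classes, j w r and j+ w+ r+, are the double crossovers. Comparing them with the parentals, only the w allele has switched, so w is the middle locus and the order is r – w – j.

w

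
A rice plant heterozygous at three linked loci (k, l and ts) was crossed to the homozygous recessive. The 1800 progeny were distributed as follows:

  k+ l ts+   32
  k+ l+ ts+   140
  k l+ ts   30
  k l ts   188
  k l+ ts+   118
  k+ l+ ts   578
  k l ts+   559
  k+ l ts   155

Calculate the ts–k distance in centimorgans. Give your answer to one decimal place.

The two most frequent reciprocal classes, k l ts+ and k+ l+ ts, are the parental types, so the F1 was k l ts+ / k+ l+ ts.
The two rarest classes, k+ l ts+ and k l+ ts, are the double crossovers. Comparing them with the parentals, only the k allele has switched, so k is the middle locus and the order is ts – k – l.
Crossovers in the ts–k interval produce the single-crossover classes k l ts and k+ l+ ts+ (188 + 140 = 328) plus the double crossovers (62).
RF(ts–k) = (328 + 62) / 1800 = 390/1800 = 0.2167 → 21.7 centimorgans.

21.7 centimorgans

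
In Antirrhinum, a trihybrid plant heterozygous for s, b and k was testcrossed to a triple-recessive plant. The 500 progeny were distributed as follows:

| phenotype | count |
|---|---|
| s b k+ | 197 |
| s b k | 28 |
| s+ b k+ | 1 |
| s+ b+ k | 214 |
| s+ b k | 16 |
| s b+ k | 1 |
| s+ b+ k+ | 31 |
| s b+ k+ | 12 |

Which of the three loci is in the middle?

s

The two most frequent reciprocal classes, s b k+ and s+ b+ k, are the parental types, so the F1 was s b k+ / s+ b+ k.
The two rarest classes, s+ b k+ and s b+ k, are the double crossovers. Comparing them with the parentals, only the s allele has switched, so s is the middle locus and the order is k – s – b.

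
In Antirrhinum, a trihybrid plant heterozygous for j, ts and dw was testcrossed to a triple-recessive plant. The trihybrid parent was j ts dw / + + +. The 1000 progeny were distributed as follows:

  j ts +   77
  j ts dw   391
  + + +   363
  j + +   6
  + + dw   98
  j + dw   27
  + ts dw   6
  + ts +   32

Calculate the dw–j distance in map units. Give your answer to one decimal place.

18.7 map units

The two rarest classes, + ts dw and j + +, are the double crossovers. Comparing them with the parentals, only the j allele has switched, so j is the middle locus and the order is dw – j – ts.
Crossovers in the dw–j interval produce the single-crossover classes j ts + and + + dw (77 + 98 = 175) plus the double crossovers (12).
RF(dw–j) = (175 + 12) / 1000 = 187/1000 = 0.1870 → 18.7 map units.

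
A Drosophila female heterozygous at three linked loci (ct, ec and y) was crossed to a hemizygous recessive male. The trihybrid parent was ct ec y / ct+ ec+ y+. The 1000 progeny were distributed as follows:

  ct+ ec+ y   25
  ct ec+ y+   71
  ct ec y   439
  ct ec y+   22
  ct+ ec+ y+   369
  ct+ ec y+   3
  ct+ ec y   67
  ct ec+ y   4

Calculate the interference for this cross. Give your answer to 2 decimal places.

0.11

The two rarest classes, ct ec+ y and ct+ ec y+, are the double crossovers. Comparing them with the parentals, only the ec allele has switched, so ec is the middle locus and the order is y – ec – ct.
y–ec: (47 + 7)/1000 = 0.0540; ec–ct: (138 + 7)/1000 = 0.1450.
Expected DCO frequency = 0.0540 × 0.1450 ≈ 0.00783; observed = 7/1000 ≈ 0.00700.
Coefficient of coincidence = 0.00700/0.00783 ≈ 0.89; interference = 1 − 0.89 = 0.11.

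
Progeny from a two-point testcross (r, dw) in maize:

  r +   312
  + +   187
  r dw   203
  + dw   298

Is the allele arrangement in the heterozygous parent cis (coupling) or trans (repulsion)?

The two most frequent classes are + dw (298) and r + (312); these are the parental (non-recombinant) types.
So the F1 carried + dw on one chromosome and r + on the other — the recessive alleles are on opposite chromosomes (trans / repulsion).

trans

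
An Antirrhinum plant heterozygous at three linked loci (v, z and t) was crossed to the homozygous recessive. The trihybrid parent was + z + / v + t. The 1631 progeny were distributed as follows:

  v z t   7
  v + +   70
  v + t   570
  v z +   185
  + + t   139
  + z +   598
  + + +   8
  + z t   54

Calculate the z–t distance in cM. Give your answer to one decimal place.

8.5 cM

The two rarest classes, + + + and v z t, are the double crossovers. Comparing them with the parentals, only the z allele has switched, so z is the middle locus and the order is t – z – v.
Crossovers in the t–z interval produce the single-crossover classes + z t and v + + (54 + 70 = 124) plus the double crossovers (15).
RF(t–z) = (124 + 15) / 1631 = 139/1631 = 0.0852 → 8.5 cM.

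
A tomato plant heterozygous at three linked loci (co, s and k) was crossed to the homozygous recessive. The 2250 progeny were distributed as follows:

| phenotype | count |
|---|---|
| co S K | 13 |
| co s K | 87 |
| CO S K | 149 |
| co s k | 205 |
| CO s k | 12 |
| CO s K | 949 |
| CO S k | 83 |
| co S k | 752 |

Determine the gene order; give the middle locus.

The two most frequent reciprocal classes, CO s K and co S k, are the parental types, so the F1 was CO s K / co S k.
The two rarest classes, CO s k and co S K, are the double crossovers. Comparing them with the parentals, only the k allele has switched, so k is the middle locus and the order is co – k – s.

k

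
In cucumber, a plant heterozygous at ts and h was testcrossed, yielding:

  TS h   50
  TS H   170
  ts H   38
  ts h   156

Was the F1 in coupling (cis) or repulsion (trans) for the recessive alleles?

cis

The two most frequent classes are TS H (170) and ts h (156); these are the parental (non-recombinant) types.
So the F1 carried TS H on one chromosome and ts h on the other — the recessive alleles are on the same chromosome (cis / coupling).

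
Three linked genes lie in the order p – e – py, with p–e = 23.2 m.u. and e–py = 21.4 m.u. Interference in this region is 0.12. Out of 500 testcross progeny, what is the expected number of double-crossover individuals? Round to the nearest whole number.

22

Map distances give recombination frequencies of 0.232 and 0.214 for the two intervals.
With interference 0.12 (so coincidence = 0.88), expected double-crossover frequency = 0.232 × 0.214 × 0.88 = 0.04369.
Expected number = 0.04369 × 500 = 21.85 ≈ 22.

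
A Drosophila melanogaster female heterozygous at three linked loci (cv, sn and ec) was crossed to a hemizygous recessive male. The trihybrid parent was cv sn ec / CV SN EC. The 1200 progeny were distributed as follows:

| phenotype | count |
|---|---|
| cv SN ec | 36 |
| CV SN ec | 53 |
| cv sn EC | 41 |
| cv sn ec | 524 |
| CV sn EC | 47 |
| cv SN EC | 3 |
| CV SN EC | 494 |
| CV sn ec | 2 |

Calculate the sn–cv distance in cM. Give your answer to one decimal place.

7.3 cM

The two rarest classes, CV sn ec and cv SN EC, are the double crossovers. Comparing them with the parentals, only the cv allele has switched, so cv is the middle locus and the order is sn – cv – ec.
Crossovers in the sn–cv interval produce the single-crossover classes cv SN ec and CV sn EC (36 + 47 = 83) plus the double crossovers (5).
RF(sn–cv) = (83 + 5) / 1200 = 88/1200 = 0.0733 → 7.3 cM.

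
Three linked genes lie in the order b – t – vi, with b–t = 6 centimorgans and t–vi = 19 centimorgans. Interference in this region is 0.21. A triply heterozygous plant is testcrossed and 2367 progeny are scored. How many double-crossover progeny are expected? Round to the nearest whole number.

Map distances give recombination frequencies of 0.060 and 0.190 for the two intervals.
With interference 0.21 (so coincidence = 0.79), expected double-crossover frequency = 0.060 × 0.190 × 0.79 = 0.00901.
Expected number = 0.00901 × 2367 = 21.32 ≈ 21.

21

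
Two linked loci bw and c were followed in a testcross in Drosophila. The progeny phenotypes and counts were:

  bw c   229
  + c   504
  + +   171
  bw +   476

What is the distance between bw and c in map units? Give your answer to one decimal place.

29.0 map units

The two most frequent classes, + c (504) and bw + (476), are the parental types, so the F1 was + c / bw +.
The recombinant classes are + + and bw c: 171 + 229 = 400.
Recombination frequency = 400/1380 = 0.2899 ≈ 29.0%, i.e. 29.0 map units.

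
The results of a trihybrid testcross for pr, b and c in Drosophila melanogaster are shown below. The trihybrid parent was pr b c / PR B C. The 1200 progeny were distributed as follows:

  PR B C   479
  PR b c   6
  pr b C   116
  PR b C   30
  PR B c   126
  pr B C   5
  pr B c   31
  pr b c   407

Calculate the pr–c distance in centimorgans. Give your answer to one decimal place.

21.1 centimorgans

The two rarest classes, PR b c and pr B C, are the double crossovers. Comparing them with the parentals, only the pr allele has switched, so pr is the middle locus and the order is b – pr – c.
Crossovers in the pr–c interval produce the single-crossover classes pr b C and PR B c (116 + 126 = 242) plus the double crossovers (11).
RF(pr–c) = (242 + 11) / 1200 = 253/1200 = 0.2108 → 21.1 centimorgans.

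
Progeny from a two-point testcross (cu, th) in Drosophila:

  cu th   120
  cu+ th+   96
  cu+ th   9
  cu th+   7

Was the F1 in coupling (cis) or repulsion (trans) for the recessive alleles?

The two most frequent classes are cu+ th+ (96) and cu th (120); these are the parental (non-recombinant) types.
So the F1 carried cu+ th+ on one chromosome and cu th on the other — the recessive alleles are on the same chromosome (cis / coupling).

cis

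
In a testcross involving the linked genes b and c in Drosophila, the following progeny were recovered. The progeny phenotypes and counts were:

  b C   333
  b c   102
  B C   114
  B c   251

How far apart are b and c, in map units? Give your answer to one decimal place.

27.0 map units

The two most frequent classes, B c (251) and b C (333), are the parental types, so the F1 was B c / b C.
The recombinant classes are B C and b c: 114 + 102 = 216.
Recombination frequency = 216/800 = 0.2700 ≈ 27.0%, i.e. 27.0 map units.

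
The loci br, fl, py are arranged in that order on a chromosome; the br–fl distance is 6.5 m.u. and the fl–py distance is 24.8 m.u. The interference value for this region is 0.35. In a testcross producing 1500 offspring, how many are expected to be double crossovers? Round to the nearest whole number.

16

Map distances give recombination frequencies of 0.065 and 0.248 for the two intervals.
With interference 0.35 (so coincidence = 0.65), expected double-crossover frequency = 0.065 × 0.248 × 0.65 = 0.01048.
Expected number = 0.01048 × 1500 = 15.72 ≈ 16.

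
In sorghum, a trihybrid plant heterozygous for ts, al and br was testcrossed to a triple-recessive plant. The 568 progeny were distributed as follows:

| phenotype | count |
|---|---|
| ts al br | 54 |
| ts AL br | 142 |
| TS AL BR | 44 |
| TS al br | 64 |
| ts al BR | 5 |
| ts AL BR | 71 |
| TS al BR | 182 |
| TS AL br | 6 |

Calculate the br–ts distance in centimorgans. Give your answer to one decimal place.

25.7 centimorgans

The two most frequent reciprocal classes, TS al BR and ts AL br, are the parental types, so the F1 was TS al BR / ts AL br.
The two rarest classes, ts al BR and TS AL br, are the double crossovers. Comparing them with the parentals, only the ts allele has switched, so ts is the middle locus and the order is al – ts – br.
Crossovers in the ts–br interval produce the single-crossover classes TS al br and ts AL BR (64 + 71 = 135) plus the double crossovers (11).
RF(ts–br) = (135 + 11) / 568 = 146/568 = 0.2570 → 25.7 centimorgans.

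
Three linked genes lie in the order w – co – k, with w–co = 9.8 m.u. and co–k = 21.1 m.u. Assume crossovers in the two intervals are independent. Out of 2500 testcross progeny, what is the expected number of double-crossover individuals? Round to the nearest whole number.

Map distances give recombination frequencies of 0.098 and 0.211 for the two intervals.
With no interference, expected double-crossover frequency = 0.098 × 0.211 = 0.02068.
Expected number = 0.02068 × 2500 = 51.70 ≈ 52.

52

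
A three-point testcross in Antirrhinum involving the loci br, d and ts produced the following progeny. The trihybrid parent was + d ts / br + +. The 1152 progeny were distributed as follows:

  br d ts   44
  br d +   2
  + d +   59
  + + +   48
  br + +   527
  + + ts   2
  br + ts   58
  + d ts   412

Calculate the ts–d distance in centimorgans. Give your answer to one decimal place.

10.5 centimorgans

The two rarest classes, + + ts and br d +, are the double crossovers. Comparing them with the parentals, only the d allele has switched, so d is the middle locus and the order is ts – d – br.
Crossovers in the ts–d interval produce the single-crossover classes + d + and br + ts (59 + 58 = 117) plus the double crossovers (4).
RF(ts–d) = (117 + 4) / 1152 = 121/1152 = 0.1050 → 10.5 centimorgans.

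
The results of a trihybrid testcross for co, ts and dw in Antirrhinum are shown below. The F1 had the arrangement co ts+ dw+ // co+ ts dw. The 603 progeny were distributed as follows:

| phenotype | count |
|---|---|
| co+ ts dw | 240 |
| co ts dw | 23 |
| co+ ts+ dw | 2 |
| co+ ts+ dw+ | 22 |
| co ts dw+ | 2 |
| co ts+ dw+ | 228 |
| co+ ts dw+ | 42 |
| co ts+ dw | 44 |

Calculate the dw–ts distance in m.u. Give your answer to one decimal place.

The two rarest classes, co ts dw+ and co+ ts+ dw, are the double crossovers. Comparing them with the parentals, only the ts allele has switched, so ts is the middle locus and the order is dw – ts – co.
Crossovers in the dw–ts interval produce the single-crossover classes co ts+ dw and co+ ts dw+ (44 + 42 = 86) plus the double crossovers (4).
RF(dw–ts) = (86 + 4) / 603 = 90/603 = 0.1493 → 14.9 m.u.

14.9 m.u.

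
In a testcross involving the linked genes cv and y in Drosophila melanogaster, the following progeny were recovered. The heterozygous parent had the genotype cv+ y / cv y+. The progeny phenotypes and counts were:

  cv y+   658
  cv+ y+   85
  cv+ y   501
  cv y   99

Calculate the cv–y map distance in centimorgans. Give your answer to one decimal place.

13.7 centimorgans

The recombinant classes are cv+ y+ and cv y: 85 + 99 = 184.
Recombination frequency = 184/1343 = 0.1370 ≈ 13.7%, i.e. 13.7 centimorgans.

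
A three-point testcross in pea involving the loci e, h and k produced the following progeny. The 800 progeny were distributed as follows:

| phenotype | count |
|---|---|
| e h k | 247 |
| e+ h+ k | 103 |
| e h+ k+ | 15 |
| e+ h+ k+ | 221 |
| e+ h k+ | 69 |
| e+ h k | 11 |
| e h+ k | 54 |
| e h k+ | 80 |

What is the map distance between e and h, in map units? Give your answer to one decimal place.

18.6 map units

The two most frequent reciprocal classes, e+ h+ k+ and e h k, are the parental types, so the F1 was e+ h+ k+ / e h k.
The two rarest classes, e h+ k+ and e+ h k, are the double crossovers. Comparing them with the parentals, only the e allele has switched, so e is the middle locus and the order is k – e – h.
Crossovers in the e–h interval produce the single-crossover classes e+ h k+ and e h+ k (69 + 54 = 123) plus the double crossovers (26).
RF(e–h) = (123 + 26) / 800 = 149/800 = 0.1862 → 18.6 map units.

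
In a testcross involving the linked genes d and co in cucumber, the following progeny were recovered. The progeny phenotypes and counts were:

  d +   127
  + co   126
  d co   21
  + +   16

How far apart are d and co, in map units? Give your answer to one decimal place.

The two most frequent classes, + co (126) and d + (127), are the parental types, so the F1 was + co / d +.
The recombinant classes are + + and d co: 16 + 21 = 37.
Recombination frequency = 37/290 = 0.1276 ≈ 12.8%, i.e. 12.8 map units.

12.8 map units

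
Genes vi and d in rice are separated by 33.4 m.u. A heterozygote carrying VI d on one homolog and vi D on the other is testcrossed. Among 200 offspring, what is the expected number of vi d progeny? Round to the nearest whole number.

A map distance of 33.4 m.u. corresponds to a recombination frequency of 0.334.
The F1 is VI d / vi D, so vi d is a recombinant gamete class with expected frequency r/2 = 0.334/2 = 0.1670.
Expected number = 0.1670 × 200 = 33.40 ≈ 33.

33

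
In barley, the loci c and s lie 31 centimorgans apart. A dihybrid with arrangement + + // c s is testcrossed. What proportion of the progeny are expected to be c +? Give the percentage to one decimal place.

A map distance of 31 centimorgans corresponds to a recombination frequency of 0.310.
The F1 is + + / c s, so c + is a recombinant gamete class with expected frequency r/2 = 0.310/2 = 0.1550.
That is 0.1550 = 15.5% of the progeny.

15.5%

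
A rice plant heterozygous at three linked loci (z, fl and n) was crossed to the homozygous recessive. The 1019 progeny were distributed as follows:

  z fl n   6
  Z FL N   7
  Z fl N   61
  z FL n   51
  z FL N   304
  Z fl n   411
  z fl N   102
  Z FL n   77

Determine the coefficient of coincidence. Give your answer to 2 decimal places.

The two most frequent reciprocal classes, Z fl n and z FL N, are the parental types, so the F1 was Z fl n / z FL N.
The two rarest classes, z fl n and Z FL N, are the double crossovers. Comparing them with the parentals, only the z allele has switched, so z is the middle locus and the order is fl – z – n.
fl–z: (179 + 13)/1019 = 0.1884; z–n: (112 + 13)/1019 = 0.1227.
Expected DCO frequency = 0.1884 × 0.1227 ≈ 0.02312; observed = 13/1019 ≈ 0.01276.
Coefficient of coincidence = 0.01276/0.02312 ≈ 0.55.

0.55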